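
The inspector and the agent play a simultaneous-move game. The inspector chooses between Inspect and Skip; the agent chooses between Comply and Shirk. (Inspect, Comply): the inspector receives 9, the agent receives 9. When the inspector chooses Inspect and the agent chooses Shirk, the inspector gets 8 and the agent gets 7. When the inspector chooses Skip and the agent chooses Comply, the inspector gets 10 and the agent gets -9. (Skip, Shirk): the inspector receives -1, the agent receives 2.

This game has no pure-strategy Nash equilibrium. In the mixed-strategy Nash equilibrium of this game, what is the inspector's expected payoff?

89/10

The inspector's indifference between Inspect and Skip determines the agent's mixing probability q:
  the inspector's payoff to Inspect: q·9 + (1−q)·8 = q + 8
  the inspector's payoff to Skip: q·10 + (1−q)·(-1) = 11q - 1
  q + 8 = 11q - 1  ⇒  -10q = -9  ⇒  q = 9/10.
At equilibrium the inspector is indifferent across rows, so the inspector's payoff equals the payoff from Inspect: (9/10)·9 + (1/10)·8 = 89/10.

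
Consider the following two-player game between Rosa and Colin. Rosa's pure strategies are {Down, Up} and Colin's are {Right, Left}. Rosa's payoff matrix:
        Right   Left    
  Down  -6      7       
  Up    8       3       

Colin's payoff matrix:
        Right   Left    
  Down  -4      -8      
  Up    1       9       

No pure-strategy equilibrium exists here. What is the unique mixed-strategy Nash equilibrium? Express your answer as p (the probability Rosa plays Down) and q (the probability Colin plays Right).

Colin's indifference between Right and Left determines Rosa's mixing probability p:
  Colin's payoff from Right: p·(-4) + (1−p)·1 = -5p + 1
  Colin's payoff from Left: p·(-8) + (1−p)·9 = -17p + 9
  -5p + 1 = -17p + 9  ⇒  12p = 8  ⇒  p = 2/3.
For Rosa to be willing to mix, Rosa must be indifferent between Down and Up, which pins down Colin's mix.
  Rosa's payoff from Down: q·(-6) + (1−q)·7 = -13q + 7
  Rosa's payoff from Up: q·8 + (1−q)·3 = 5q + 3
  -13q + 7 = 5q + 3  ⇒  -18q = -4  ⇒  q = 2/9.

p = 2/3, q = 2/9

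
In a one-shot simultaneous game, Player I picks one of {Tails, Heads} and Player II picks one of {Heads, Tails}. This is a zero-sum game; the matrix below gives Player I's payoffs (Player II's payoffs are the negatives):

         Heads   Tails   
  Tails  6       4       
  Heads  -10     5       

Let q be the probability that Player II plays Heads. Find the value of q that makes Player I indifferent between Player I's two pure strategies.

q = 1/17

Player II's mix must leave Player I indifferent between Tails and Heads.
  Player I's payoff from Tails: q·6 + (1−q)·4 = 2q + 4
  Player I's payoff from Heads: q·(-10) + (1−q)·5 = -15q + 5
  2q + 4 = -15q + 5  ⇒  17q = 1  ⇒  q = 1/17.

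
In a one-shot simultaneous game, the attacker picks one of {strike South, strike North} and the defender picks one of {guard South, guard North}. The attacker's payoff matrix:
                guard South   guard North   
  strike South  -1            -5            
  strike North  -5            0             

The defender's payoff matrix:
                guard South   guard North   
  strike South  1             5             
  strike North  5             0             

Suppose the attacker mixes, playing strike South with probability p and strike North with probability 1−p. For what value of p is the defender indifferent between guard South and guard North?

p = 5/9

The defender's indifference between guard South and guard North determines the attacker's mixing probability p:
  the defender's payoff from guard South: p·1 + (1−p)·5 = -4p + 5
  the defender's payoff from guard North: p·5 + (1−p)·0 = 5p
  -4p + 5 = 5p  ⇒  -9p = -5  ⇒  p = 5/9.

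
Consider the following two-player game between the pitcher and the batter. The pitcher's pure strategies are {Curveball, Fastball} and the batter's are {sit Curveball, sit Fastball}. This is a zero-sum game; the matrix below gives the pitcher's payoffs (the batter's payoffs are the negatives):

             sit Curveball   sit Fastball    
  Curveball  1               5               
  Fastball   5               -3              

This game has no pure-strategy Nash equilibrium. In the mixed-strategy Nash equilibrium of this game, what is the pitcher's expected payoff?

7/3

The batter's mix must leave the pitcher indifferent between Curveball and Fastball.
  the pitcher's expected payoff from Curveball: q·1 + (1−q)·5 = -4q + 5
  the pitcher's expected payoff from Fastball: q·5 + (1−q)·(-3) = 8q - 3
  -4q + 5 = 8q - 3  ⇒  -12q = -8  ⇒  q = 2/3.
At equilibrium the pitcher is indifferent across rows, so the pitcher's payoff equals the payoff from Curveball: (2/3)·1 + (1/3)·5 = 7/3.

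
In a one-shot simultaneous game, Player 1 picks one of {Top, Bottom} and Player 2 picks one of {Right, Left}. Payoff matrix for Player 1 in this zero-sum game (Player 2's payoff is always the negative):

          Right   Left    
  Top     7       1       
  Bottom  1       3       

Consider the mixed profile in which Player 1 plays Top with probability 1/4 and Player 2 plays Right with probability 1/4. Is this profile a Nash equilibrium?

Yes

Check Player 2's indifference given Player 1's mix p = 1/4:
  payoff from Right = -5/2; payoff from Left = -5/2 — equal.
Check Player 1's indifference given Player 2's mix q = 1/4:
  payoff from Top = 5/2; payoff from Bottom = 5/2 — equal.
Both players are indifferent, so neither can profitably deviate.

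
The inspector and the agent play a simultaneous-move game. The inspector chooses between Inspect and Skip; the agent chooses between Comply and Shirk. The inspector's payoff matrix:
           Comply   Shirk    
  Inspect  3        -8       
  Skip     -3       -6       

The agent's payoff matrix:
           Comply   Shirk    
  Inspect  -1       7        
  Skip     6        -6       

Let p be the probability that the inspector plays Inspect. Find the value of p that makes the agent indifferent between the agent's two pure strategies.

p = 3/5

The inspector's mix must leave the agent indifferent between Comply and Shirk.
  the agent's expected payoff from Comply: p·(-1) + (1−p)·6 = -7p + 6
  the agent's expected payoff from Shirk: p·7 + (1−p)·(-6) = 13p - 6
  -7p + 6 = 13p - 6  ⇒  -20p = -12  ⇒  p = 3/5.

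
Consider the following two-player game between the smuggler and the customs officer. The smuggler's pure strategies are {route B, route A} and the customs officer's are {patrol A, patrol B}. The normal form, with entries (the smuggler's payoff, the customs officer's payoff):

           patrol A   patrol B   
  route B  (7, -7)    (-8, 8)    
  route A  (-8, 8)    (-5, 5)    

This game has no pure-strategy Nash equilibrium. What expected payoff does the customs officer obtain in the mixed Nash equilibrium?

Set the customs officer's expected payoff from patrol A equal to that from patrol B:
  the customs officer's payoff from patrol A: p·(-7) + (1−p)·8 = -15p + 8
  the customs officer's payoff from patrol B: p·8 + (1−p)·5 = 3p + 5
  -15p + 8 = 3p + 5  ⇒  -18p = -3  ⇒  p = 1/6.
At equilibrium the customs officer is indifferent across columns, so the customs officer's payoff equals the payoff from patrol A: (1/6)·(-7) + (5/6)·8 = 11/2.

11/2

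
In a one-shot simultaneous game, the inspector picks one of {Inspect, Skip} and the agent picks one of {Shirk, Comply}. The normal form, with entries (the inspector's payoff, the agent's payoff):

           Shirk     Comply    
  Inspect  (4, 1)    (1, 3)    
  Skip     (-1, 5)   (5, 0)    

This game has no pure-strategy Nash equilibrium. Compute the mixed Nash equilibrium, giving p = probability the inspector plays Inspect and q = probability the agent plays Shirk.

In a mixed equilibrium the agent is indifferent between Shirk and Comply; this condition fixes p.
  the agent's payoff to Shirk: p·1 + (1−p)·5 = -4p + 5
  the agent's payoff to Comply: p·3 + (1−p)·0 = 3p
  -4p + 5 = 3p  ⇒  -7p = -5  ⇒  p = 5/7.
The inspector's indifference between Inspect and Skip determines the agent's mixing probability q:
  the inspector's payoff from Inspect: q·4 + (1−q)·1 = 3q + 1
  the inspector's payoff from Skip: q·(-1) + (1−q)·5 = -6q + 5
  3q + 1 = -6q + 5  ⇒  9q = 4  ⇒  q = 4/9.

p = 5/7, q = 4/9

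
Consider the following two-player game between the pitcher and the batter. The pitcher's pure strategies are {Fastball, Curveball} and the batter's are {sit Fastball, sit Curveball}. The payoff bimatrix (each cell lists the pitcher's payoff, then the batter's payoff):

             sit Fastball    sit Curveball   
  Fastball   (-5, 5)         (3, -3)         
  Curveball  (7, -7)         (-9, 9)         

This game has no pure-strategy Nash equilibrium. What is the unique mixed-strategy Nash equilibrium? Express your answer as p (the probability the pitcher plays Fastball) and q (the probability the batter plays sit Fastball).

p = 2/3, q = 1/2

In a mixed equilibrium the batter is indifferent between sit Fastball and sit Curveball; this condition fixes p.
  the batter's payoff to sit Fastball: p·5 + (1−p)·(-7) = 12p - 7
  the batter's payoff to sit Curveball: p·(-3) + (1−p)·9 = -12p + 9
  12p - 7 = -12p + 9  ⇒  24p = 16  ⇒  p = 2/3.
In a mixed equilibrium the pitcher is indifferent between Fastball and Curveball; this condition fixes q.
  the pitcher's expected payoff from Fastball: q·(-5) + (1−q)·3 = -8q + 3
  the pitcher's expected payoff from Curveball: q·7 + (1−q)·(-9) = 16q - 9
  -8q + 3 = 16q - 9  ⇒  -24q = -12  ⇒  q = 1/2.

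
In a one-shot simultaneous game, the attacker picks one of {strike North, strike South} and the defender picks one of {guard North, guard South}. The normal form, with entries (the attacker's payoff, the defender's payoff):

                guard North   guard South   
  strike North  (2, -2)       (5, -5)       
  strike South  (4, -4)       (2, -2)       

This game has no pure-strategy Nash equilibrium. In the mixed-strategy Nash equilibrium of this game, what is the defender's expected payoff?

The defender's indifference between guard North and guard South determines the attacker's mixing probability p:
  the defender's payoff to guard North: p·(-2) + (1−p)·(-4) = 2p - 4
  the defender's payoff to guard South: p·(-5) + (1−p)·(-2) = -3p - 2
  2p - 4 = -3p - 2  ⇒  5p = 2  ⇒  p = 2/5.
At equilibrium the defender is indifferent across columns, so the defender's payoff equals the payoff from guard North: (2/5)·(-2) + (3/5)·(-4) = -16/5.

-16/5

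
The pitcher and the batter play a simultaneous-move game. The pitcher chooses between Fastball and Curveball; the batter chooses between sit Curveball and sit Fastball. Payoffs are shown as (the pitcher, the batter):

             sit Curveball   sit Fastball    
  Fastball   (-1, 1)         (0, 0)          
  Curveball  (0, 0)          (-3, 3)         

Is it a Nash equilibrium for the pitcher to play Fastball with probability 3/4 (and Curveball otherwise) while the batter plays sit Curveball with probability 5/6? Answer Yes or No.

No

Given the batter's mix q = 5/6, the pitcher's payoff from Fastball is -5/6 but from Curveball is -1/2. The pitcher strictly prefers Curveball, so the pitcher would not mix.
So the proposed profile is not a Nash equilibrium.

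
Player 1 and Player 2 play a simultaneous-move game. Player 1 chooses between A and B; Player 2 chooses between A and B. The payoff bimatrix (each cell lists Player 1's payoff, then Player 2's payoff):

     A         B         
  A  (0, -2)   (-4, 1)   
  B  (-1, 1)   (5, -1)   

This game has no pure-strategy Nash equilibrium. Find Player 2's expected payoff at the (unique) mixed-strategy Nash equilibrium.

-1/5

Player 1's mix must leave Player 2 indifferent between A and B.
  Player 2's payoff to A: p·(-2) + (1−p)·1 = -3p + 1
  Player 2's payoff to B: p·1 + (1−p)·(-1) = 2p - 1
  -3p + 1 = 2p - 1  ⇒  -5p = -2  ⇒  p = 2/5.
At equilibrium Player 2 is indifferent across columns, so Player 2's payoff equals the payoff from A: (2/5)·(-2) + (3/5)·1 = -1/5.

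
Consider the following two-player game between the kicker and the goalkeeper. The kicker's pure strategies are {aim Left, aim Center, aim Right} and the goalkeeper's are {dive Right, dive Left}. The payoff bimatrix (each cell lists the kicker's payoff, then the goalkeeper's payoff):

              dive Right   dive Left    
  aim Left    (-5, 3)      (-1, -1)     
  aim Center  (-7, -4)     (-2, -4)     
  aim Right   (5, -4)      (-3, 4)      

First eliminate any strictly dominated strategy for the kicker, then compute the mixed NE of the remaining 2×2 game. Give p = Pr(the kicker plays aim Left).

The kicker's strategy aim Center is strictly dominated by aim Left: -5 > -7 and -1 > -2. Eliminate aim Center.
In a mixed equilibrium the goalkeeper is indifferent between dive Right and dive Left; this condition fixes p.
  the goalkeeper's expected payoff from dive Right: p·3 + (1−p)·(-4) = 7p - 4
  the goalkeeper's expected payoff from dive Left: p·(-1) + (1−p)·4 = -5p + 4
  7p - 4 = -5p + 4  ⇒  12p = 8  ⇒  p = 2/3.

p = 2/3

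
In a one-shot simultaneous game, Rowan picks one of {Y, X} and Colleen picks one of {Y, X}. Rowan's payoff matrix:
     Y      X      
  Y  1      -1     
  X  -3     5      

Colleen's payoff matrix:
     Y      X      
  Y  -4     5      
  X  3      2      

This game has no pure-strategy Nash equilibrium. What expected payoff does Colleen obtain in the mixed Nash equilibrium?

Rowan's mix must leave Colleen indifferent between Y and X.
  Colleen's expected payoff from Y: p·(-4) + (1−p)·3 = -7p + 3
  Colleen's expected payoff from X: p·5 + (1−p)·2 = 3p + 2
  -7p + 3 = 3p + 2  ⇒  -10p = -1  ⇒  p = 1/10.
At equilibrium Colleen is indifferent across columns, so Colleen's payoff equals the payoff from Y: (1/10)·(-4) + (9/10)·3 = 23/10.

23/10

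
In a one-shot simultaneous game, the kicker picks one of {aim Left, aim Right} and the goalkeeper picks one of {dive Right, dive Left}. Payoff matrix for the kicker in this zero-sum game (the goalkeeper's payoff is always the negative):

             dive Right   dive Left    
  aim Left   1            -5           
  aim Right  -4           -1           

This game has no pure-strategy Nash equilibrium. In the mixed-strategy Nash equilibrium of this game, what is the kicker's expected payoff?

-7/3

In a mixed equilibrium the kicker is indifferent between aim Left and aim Right; this condition fixes q.
  the kicker's payoff from aim Left: q·1 + (1−q)·(-5) = 6q - 5
  the kicker's payoff from aim Right: q·(-4) + (1−q)·(-1) = -3q - 1
  6q - 5 = -3q - 1  ⇒  9q = 4  ⇒  q = 4/9.
At equilibrium the kicker is indifferent across rows, so the kicker's payoff equals the payoff from aim Left: (4/9)·1 + (5/9)·(-5) = -7/3.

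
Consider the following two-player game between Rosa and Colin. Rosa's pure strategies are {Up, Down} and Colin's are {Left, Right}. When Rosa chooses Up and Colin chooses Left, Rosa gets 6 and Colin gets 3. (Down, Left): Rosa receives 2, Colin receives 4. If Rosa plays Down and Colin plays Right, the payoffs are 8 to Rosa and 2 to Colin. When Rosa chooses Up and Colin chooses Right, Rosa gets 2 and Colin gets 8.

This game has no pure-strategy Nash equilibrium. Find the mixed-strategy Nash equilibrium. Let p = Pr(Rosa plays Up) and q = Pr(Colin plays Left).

In a mixed equilibrium Colin is indifferent between Left and Right; this condition fixes p.
  Colin's expected payoff from Left: p·3 + (1−p)·4 = -p + 4
  Colin's expected payoff from Right: p·8 + (1−p)·2 = 6p + 2
  -p + 4 = 6p + 2  ⇒  -7p = -2  ⇒  p = 2/7.
Colin's mix must leave Rosa indifferent between Up and Down.
  Rosa's payoff from Up: q·6 + (1−q)·2 = 4q + 2
  Rosa's payoff from Down: q·2 + (1−q)·8 = -6q + 8
  4q + 2 = -6q + 8  ⇒  10q = 6  ⇒  q = 3/5.

p = 2/7, q = 3/5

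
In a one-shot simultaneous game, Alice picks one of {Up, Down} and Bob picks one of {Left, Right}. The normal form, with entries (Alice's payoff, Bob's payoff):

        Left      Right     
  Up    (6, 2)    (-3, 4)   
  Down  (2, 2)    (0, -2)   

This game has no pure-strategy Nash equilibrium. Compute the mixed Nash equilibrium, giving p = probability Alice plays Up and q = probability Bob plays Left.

p = 2/3, q = 3/7

Set Bob's expected payoff from Left equal to that from Right:
  Bob's payoff to Left: p·2 + (1−p)·2 = 2
  Bob's payoff to Right: p·4 + (1−p)·(-2) = 6p - 2
  2 = 6p - 2  ⇒  -6p = -4  ⇒  p = 2/3.
For Alice to be willing to mix, Alice must be indifferent between Up and Down, which pins down Bob's mix.
  Alice's expected payoff from Up: q·6 + (1−q)·(-3) = 9q - 3
  Alice's expected payoff from Down: q·2 + (1−q)·0 = 2q
  9q - 3 = 2q  ⇒  7q = 3  ⇒  q = 3/7.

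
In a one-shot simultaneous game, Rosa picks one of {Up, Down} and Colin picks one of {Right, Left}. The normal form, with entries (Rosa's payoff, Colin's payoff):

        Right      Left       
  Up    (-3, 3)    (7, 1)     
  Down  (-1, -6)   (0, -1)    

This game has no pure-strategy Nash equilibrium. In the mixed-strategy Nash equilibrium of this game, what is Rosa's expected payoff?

Set Rosa's expected payoff from Up equal to that from Down:
  Rosa's payoff from Up: q·(-3) + (1−q)·7 = -10q + 7
  Rosa's payoff from Down: q·(-1) + (1−q)·0 = -q
  -10q + 7 = -q  ⇒  -9q = -7  ⇒  q = 7/9.
At equilibrium Rosa is indifferent across rows, so Rosa's payoff equals the payoff from Up: (7/9)·(-3) + (2/9)·7 = -7/9.

-7/9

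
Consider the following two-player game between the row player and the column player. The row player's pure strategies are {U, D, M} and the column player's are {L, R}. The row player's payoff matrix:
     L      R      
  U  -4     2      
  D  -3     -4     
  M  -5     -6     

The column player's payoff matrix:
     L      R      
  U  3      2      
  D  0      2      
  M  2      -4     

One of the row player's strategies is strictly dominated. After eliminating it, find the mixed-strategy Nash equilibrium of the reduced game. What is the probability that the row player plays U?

p = 2/3

The row player's strategy M is strictly dominated by D: -3 > -5 and -4 > -6. Eliminate M.
The row player's mix must leave the column player indifferent between L and R.
  the column player's payoff to L: p·3 + (1−p)·0 = 3p
  the column player's payoff to R: p·2 + (1−p)·2 = 2
  3p = 2  ⇒  3p = 2  ⇒  p = 2/3.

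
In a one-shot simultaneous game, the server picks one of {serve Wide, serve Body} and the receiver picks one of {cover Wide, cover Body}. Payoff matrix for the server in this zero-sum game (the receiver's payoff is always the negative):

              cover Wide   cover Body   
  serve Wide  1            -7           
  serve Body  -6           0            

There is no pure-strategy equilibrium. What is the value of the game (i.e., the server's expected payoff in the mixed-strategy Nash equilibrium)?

v = -3

In a mixed equilibrium the server is indifferent between serve Wide and serve Body; this condition fixes q.
  the server's payoff to serve Wide: q·1 + (1−q)·(-7) = 8q - 7
  the server's payoff to serve Body: q·(-6) + (1−q)·0 = -6q
  8q - 7 = -6q  ⇒  14q = 7  ⇒  q = 1/2.
The value is the server's expected payoff against this mix (using serve Wide): (1/2)·1 + (1/2)·(-7) = -3.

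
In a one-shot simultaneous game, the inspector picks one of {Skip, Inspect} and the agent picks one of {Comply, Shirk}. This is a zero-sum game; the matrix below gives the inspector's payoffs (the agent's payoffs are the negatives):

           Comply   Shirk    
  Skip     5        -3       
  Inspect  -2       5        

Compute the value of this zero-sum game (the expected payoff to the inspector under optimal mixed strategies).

The agent's mix must leave the inspector indifferent between Skip and Inspect.
  the inspector's payoff to Skip: q·5 + (1−q)·(-3) = 8q - 3
  the inspector's payoff to Inspect: q·(-2) + (1−q)·5 = -7q + 5
  8q - 3 = -7q + 5  ⇒  15q = 8  ⇒  q = 8/15.
The value is the inspector's expected payoff against this mix (using Skip): (8/15)·5 + (7/15)·(-3) = 19/15.

v = 19/15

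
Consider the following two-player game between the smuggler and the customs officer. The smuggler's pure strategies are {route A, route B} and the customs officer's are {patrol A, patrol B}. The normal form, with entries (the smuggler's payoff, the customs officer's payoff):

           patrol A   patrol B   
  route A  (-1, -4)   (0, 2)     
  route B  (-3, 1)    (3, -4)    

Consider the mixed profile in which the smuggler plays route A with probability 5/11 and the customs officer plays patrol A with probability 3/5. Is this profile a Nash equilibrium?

Check the customs officer's indifference given the smuggler's mix p = 5/11:
  payoff from patrol A = -14/11; payoff from patrol B = -14/11 — equal.
Check the smuggler's indifference given the customs officer's mix q = 3/5:
  payoff from route A = -3/5; payoff from route B = -3/5 — equal.
Both players are indifferent, so neither can profitably deviate.

Yes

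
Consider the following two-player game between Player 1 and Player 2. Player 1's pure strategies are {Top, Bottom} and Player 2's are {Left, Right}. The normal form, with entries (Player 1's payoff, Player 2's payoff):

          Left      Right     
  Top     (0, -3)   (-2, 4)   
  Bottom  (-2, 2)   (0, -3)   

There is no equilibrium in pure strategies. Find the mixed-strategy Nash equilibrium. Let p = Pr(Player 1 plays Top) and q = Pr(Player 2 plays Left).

p = 5/12, q = 1/2

For Player 2 to be willing to mix, Player 2 must be indifferent between Left and Right, which pins down Player 1's mix.
  Player 2's expected payoff from Left: p·(-3) + (1−p)·2 = -5p + 2
  Player 2's expected payoff from Right: p·4 + (1−p)·(-3) = 7p - 3
  -5p + 2 = 7p - 3  ⇒  -12p = -5  ⇒  p = 5/12.
Player 2's mix must leave Player 1 indifferent between Top and Bottom.
  Player 1's payoff from Top: q·0 + (1−q)·(-2) = 2q - 2
  Player 1's payoff from Bottom: q·(-2) + (1−q)·0 = -2q
  2q - 2 = -2q  ⇒  4q = 2  ⇒  q = 1/2.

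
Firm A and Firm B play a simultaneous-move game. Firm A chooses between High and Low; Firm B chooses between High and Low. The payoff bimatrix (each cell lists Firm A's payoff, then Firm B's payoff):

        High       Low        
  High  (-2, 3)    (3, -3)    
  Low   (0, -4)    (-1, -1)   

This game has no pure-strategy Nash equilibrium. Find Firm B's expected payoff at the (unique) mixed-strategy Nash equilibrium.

-5/3

Firm A's mix must leave Firm B indifferent between High and Low.
  Firm B's payoff from High: p·3 + (1−p)·(-4) = 7p - 4
  Firm B's payoff from Low: p·(-3) + (1−p)·(-1) = -2p - 1
  7p - 4 = -2p - 1  ⇒  9p = 3  ⇒  p = 1/3.
At equilibrium Firm B is indifferent across columns, so Firm B's payoff equals the payoff from High: (1/3)·3 + (2/3)·(-4) = -5/3.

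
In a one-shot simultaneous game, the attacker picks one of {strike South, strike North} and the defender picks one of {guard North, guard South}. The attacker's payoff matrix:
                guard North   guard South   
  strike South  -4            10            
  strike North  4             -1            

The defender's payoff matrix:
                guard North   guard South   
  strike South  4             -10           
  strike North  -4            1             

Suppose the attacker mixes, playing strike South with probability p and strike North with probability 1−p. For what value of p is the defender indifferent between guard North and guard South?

The defender's indifference between guard North and guard South determines the attacker's mixing probability p:
  the defender's payoff to guard North: p·4 + (1−p)·(-4) = 8p - 4
  the defender's payoff to guard South: p·(-10) + (1−p)·1 = -11p + 1
  8p - 4 = -11p + 1  ⇒  19p = 5  ⇒  p = 5/19.

p = 5/19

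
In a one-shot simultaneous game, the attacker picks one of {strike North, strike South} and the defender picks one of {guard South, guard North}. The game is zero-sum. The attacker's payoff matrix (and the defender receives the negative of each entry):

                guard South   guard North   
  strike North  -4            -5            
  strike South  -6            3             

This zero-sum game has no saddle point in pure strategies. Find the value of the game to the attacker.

For the attacker to be willing to mix, the attacker must be indifferent between strike North and strike South, which pins down the defender's mix.
  the attacker's payoff to strike North: q·(-4) + (1−q)·(-5) = q - 5
  the attacker's payoff to strike South: q·(-6) + (1−q)·3 = -9q + 3
  q - 5 = -9q + 3  ⇒  10q = 8  ⇒  q = 4/5.
The value is the attacker's expected payoff against this mix (using strike North): (4/5)·(-4) + (1/5)·(-5) = -21/5.

v = -21/5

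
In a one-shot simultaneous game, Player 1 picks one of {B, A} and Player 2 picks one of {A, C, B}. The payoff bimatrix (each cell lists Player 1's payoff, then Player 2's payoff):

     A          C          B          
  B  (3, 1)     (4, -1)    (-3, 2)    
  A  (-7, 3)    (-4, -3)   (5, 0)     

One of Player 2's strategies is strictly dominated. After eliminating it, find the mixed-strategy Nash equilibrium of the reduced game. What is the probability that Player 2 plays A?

q = 4/9

Player 2's strategy C is strictly dominated by B: 2 > -1 and 0 > -3. Eliminate C.
For Player 1 to be willing to mix, Player 1 must be indifferent between B and A, which pins down Player 2's mix.
  Player 1's payoff from B: q·3 + (1−q)·(-3) = 6q - 3
  Player 1's payoff from A: q·(-7) + (1−q)·5 = -12q + 5
  6q - 3 = -12q + 5  ⇒  18q = 8  ⇒  q = 4/9.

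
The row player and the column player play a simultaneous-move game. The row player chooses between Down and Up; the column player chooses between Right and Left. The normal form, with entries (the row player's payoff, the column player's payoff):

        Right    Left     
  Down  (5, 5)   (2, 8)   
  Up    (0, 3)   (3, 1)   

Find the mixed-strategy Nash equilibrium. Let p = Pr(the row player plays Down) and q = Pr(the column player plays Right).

p = 2/5, q = 1/6

For the column player to be willing to mix, the column player must be indifferent between Right and Left, which pins down the row player's mix.
  the column player's expected payoff from Right: p·5 + (1−p)·3 = 2p + 3
  the column player's expected payoff from Left: p·8 + (1−p)·1 = 7p + 1
  2p + 3 = 7p + 1  ⇒  -5p = -2  ⇒  p = 2/5.
For the row player to be willing to mix, the row player must be indifferent between Down and Up, which pins down the column player's mix.
  the row player's payoff from Down: q·5 + (1−q)·2 = 3q + 2
  the row player's payoff from Up: q·0 + (1−q)·3 = -3q + 3
  3q + 2 = -3q + 3  ⇒  6q = 1  ⇒  q = 1/6.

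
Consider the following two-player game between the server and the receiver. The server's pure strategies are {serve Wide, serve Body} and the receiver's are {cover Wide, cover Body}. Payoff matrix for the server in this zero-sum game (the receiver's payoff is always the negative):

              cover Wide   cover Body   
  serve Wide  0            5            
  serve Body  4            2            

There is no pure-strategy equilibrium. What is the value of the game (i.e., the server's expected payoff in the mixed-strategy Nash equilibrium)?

v = 20/7

Set the server's expected payoff from serve Wide equal to that from serve Body:
  the server's expected payoff from serve Wide: q·0 + (1−q)·5 = -5q + 5
  the server's expected payoff from serve Body: q·4 + (1−q)·2 = 2q + 2
  -5q + 5 = 2q + 2  ⇒  -7q = -3  ⇒  q = 3/7.
The value is the server's expected payoff against this mix (using serve Wide): (3/7)·0 + (4/7)·5 = 20/7.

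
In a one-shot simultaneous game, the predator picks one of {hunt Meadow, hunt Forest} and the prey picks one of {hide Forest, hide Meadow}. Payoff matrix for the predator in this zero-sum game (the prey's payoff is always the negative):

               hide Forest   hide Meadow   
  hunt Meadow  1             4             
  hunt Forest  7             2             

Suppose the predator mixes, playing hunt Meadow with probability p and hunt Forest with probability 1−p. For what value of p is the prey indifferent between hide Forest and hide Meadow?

p = 5/8

For the prey to be willing to mix, the prey must be indifferent between hide Forest and hide Meadow, which pins down the predator's mix.
  the prey's expected payoff from hide Forest: p·(-1) + (1−p)·(-7) = 6p - 7
  the prey's expected payoff from hide Meadow: p·(-4) + (1−p)·(-2) = -2p - 2
  6p - 7 = -2p - 2  ⇒  8p = 5  ⇒  p = 5/8.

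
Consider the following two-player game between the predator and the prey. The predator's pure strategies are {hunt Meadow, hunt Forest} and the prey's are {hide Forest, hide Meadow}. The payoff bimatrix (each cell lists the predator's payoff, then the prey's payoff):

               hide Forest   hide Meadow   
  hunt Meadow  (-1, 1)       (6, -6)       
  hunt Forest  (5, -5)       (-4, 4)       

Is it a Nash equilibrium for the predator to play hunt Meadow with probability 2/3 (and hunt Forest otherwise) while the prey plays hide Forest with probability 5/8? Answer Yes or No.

No

Given the predator's mix p = 2/3, the prey's payoff from hide Forest is -1 but from hide Meadow is -8/3. The prey strictly prefers hide Forest, so the prey would not mix.
So the proposed profile is not a Nash equilibrium.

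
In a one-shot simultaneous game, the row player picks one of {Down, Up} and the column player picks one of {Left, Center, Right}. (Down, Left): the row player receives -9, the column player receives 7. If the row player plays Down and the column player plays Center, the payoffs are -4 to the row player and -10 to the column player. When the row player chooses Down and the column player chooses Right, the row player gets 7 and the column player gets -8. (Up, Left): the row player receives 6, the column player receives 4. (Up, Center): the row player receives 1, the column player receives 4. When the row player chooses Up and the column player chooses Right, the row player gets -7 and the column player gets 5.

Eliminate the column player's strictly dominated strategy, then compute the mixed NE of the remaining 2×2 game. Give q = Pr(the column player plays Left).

q = 14/29

The column player's strategy Center is strictly dominated by Right: -8 > -10 and 5 > 4. Eliminate Center.
The row player's indifference between Down and Up determines the column player's mixing probability q:
  the row player's payoff from Down: q·(-9) + (1−q)·7 = -16q + 7
  the row player's payoff from Up: q·6 + (1−q)·(-7) = 13q - 7
  -16q + 7 = 13q - 7  ⇒  -29q = -14  ⇒  q = 14/29.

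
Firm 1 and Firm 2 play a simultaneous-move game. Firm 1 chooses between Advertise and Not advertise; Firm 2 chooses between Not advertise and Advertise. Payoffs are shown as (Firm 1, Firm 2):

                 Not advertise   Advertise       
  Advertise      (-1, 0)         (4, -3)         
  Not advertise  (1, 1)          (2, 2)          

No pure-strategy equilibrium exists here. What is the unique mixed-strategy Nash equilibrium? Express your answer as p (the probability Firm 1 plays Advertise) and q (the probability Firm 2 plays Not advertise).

p = 1/4, q = 1/2

Firm 1's mix must leave Firm 2 indifferent between Not advertise and Advertise.
  Firm 2's payoff to Not advertise: p·0 + (1−p)·1 = -p + 1
  Firm 2's payoff to Advertise: p·(-3) + (1−p)·2 = -5p + 2
  -p + 1 = -5p + 2  ⇒  4p = 1  ⇒  p = 1/4.
For Firm 1 to be willing to mix, Firm 1 must be indifferent between Advertise and Not advertise, which pins down Firm 2's mix.
  Firm 1's payoff to Advertise: q·(-1) + (1−q)·4 = -5q + 4
  Firm 1's payoff to Not advertise: q·1 + (1−q)·2 = -q + 2
  -5q + 4 = -q + 2  ⇒  -4q = -2  ⇒  q = 1/2.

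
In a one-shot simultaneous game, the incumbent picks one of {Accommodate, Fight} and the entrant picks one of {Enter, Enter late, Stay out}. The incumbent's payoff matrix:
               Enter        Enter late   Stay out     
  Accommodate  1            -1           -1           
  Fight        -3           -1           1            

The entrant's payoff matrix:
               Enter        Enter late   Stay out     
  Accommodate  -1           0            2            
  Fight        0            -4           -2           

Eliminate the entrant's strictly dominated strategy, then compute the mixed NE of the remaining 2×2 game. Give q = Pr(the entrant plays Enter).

q = 1/3

The entrant's strategy Enter late is strictly dominated by Stay out: 2 > 0 and -2 > -4. Eliminate Enter late.
In a mixed equilibrium the incumbent is indifferent between Accommodate and Fight; this condition fixes q.
  the incumbent's payoff to Accommodate: q·1 + (1−q)·(-1) = 2q - 1
  the incumbent's payoff to Fight: q·(-3) + (1−q)·1 = -4q + 1
  2q - 1 = -4q + 1  ⇒  6q = 2  ⇒  q = 1/3.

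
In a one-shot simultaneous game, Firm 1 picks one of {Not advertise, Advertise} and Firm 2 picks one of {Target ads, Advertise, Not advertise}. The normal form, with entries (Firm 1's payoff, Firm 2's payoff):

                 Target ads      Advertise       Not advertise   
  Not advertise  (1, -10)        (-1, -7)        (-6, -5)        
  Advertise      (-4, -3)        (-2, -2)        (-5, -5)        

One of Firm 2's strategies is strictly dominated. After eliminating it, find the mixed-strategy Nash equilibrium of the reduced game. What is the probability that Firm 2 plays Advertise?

Firm 2's strategy Target ads is strictly dominated by Advertise: -7 > -10 and -2 > -3. Eliminate Target ads.
Set Firm 1's expected payoff from Not advertise equal to that from Advertise:
  Firm 1's payoff to Not advertise: q·(-1) + (1−q)·(-6) = 5q - 6
  Firm 1's payoff to Advertise: q·(-2) + (1−q)·(-5) = 3q - 5
  5q - 6 = 3q - 5  ⇒  2q = 1  ⇒  q = 1/2.

q = 1/2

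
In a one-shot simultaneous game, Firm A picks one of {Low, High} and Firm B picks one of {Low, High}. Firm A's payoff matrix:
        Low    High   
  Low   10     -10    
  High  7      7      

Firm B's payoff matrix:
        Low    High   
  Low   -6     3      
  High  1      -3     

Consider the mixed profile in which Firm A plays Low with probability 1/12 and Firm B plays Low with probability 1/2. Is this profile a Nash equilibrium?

Given Firm A's mix p = 1/12, Firm B's payoff from Low is 5/12 but from High is -5/2. Firm B strictly prefers Low, so Firm B would not mix.
So the proposed profile is not a Nash equilibrium.

No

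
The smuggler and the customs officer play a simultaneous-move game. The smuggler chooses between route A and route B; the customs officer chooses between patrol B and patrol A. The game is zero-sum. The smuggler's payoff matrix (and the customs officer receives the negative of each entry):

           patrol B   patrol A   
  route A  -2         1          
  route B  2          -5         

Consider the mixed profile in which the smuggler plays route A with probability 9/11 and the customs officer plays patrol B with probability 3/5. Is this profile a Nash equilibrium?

Given the smuggler's mix p = 9/11, the customs officer's payoff from patrol B is 14/11 but from patrol A is 1/11. The customs officer strictly prefers patrol B, so the customs officer would not mix.
So the proposed profile is not a Nash equilibrium.

No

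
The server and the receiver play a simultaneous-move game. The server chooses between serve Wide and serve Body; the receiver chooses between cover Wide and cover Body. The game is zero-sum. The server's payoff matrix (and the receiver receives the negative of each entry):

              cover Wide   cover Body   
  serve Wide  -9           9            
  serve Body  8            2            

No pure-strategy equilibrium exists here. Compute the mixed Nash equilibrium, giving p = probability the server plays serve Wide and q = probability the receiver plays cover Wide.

p = 1/4, q = 7/24

For the receiver to be willing to mix, the receiver must be indifferent between cover Wide and cover Body, which pins down the server's mix.
  the receiver's expected payoff from cover Wide: p·9 + (1−p)·(-8) = 17p - 8
  the receiver's expected payoff from cover Body: p·(-9) + (1−p)·(-2) = -7p - 2
  17p - 8 = -7p - 2  ⇒  24p = 6  ⇒  p = 1/4.
The receiver's mix must leave the server indifferent between serve Wide and serve Body.
  the server's payoff from serve Wide: q·(-9) + (1−q)·9 = -18q + 9
  the server's payoff from serve Body: q·8 + (1−q)·2 = 6q + 2
  -18q + 9 = 6q + 2  ⇒  -24q = -7  ⇒  q = 7/24.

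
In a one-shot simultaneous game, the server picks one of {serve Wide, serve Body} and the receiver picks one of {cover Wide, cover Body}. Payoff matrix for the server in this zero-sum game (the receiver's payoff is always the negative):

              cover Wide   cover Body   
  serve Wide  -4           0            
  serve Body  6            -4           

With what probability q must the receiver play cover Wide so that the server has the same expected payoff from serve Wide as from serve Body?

q = 2/7

Set the server's expected payoff from serve Wide equal to that from serve Body:
  the server's payoff to serve Wide: q·(-4) + (1−q)·0 = -4q
  the server's payoff to serve Body: q·6 + (1−q)·(-4) = 10q - 4
  -4q = 10q - 4  ⇒  -14q = -4  ⇒  q = 2/7.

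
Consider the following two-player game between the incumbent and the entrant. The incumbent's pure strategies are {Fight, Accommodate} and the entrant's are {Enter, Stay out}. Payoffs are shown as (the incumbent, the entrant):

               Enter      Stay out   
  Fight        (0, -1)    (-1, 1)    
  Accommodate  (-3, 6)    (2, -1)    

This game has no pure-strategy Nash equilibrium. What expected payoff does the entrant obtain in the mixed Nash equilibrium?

The incumbent's mix must leave the entrant indifferent between Enter and Stay out.
  the entrant's payoff from Enter: p·(-1) + (1−p)·6 = -7p + 6
  the entrant's payoff from Stay out: p·1 + (1−p)·(-1) = 2p - 1
  -7p + 6 = 2p - 1  ⇒  -9p = -7  ⇒  p = 7/9.
At equilibrium the entrant is indifferent across columns, so the entrant's payoff equals the payoff from Enter: (7/9)·(-1) + (2/9)·6 = 5/9.

5/9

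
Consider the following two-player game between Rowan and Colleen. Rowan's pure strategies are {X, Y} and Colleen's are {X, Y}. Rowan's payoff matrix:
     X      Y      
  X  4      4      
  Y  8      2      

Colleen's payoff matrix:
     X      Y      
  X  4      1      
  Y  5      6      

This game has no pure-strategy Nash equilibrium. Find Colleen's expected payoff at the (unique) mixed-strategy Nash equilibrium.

For Colleen to be willing to mix, Colleen must be indifferent between X and Y, which pins down Rowan's mix.
  Colleen's expected payoff from X: p·4 + (1−p)·5 = -p + 5
  Colleen's expected payoff from Y: p·1 + (1−p)·6 = -5p + 6
  -p + 5 = -5p + 6  ⇒  4p = 1  ⇒  p = 1/4.
At equilibrium Colleen is indifferent across columns, so Colleen's payoff equals the payoff from X: (1/4)·4 + (3/4)·5 = 19/4.

19/4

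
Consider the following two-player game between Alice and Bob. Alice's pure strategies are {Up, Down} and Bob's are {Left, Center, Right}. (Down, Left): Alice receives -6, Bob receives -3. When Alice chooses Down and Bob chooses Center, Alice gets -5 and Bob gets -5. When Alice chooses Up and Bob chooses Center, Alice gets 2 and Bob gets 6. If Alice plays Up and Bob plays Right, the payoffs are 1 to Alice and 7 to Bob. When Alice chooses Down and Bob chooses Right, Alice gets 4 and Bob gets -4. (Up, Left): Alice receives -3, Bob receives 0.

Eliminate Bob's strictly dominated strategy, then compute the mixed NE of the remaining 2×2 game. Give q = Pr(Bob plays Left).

Bob's strategy Center is strictly dominated by Right: 7 > 6 and -4 > -5. Eliminate Center.
For Alice to be willing to mix, Alice must be indifferent between Up and Down, which pins down Bob's mix.
  Alice's payoff from Up: q·(-3) + (1−q)·1 = -4q + 1
  Alice's payoff from Down: q·(-6) + (1−q)·4 = -10q + 4
  -4q + 1 = -10q + 4  ⇒  6q = 3  ⇒  q = 1/2.

q = 1/2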